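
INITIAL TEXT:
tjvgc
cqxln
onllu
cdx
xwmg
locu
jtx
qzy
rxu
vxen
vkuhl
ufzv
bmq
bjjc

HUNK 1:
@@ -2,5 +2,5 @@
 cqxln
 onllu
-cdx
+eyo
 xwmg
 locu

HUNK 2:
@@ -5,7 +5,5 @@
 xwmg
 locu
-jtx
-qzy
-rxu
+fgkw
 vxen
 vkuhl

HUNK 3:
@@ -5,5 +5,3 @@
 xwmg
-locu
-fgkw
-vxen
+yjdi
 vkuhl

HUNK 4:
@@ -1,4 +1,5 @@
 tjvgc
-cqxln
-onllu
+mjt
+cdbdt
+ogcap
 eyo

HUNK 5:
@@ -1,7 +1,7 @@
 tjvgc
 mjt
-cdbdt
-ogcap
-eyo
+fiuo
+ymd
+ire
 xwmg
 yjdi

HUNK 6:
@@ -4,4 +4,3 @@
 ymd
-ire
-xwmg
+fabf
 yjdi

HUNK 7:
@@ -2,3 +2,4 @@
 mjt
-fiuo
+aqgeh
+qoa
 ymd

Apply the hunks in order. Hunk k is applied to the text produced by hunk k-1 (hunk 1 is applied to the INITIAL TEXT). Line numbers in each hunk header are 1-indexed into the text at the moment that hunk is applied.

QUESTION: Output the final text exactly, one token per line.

Hunk 1: at line 2 remove [cdx] add [eyo] -> 14 lines: tjvgc cqxln onllu eyo xwmg locu jtx qzy rxu vxen vkuhl ufzv bmq bjjc
Hunk 2: at line 5 remove [jtx,qzy,rxu] add [fgkw] -> 12 lines: tjvgc cqxln onllu eyo xwmg locu fgkw vxen vkuhl ufzv bmq bjjc
Hunk 3: at line 5 remove [locu,fgkw,vxen] add [yjdi] -> 10 lines: tjvgc cqxln onllu eyo xwmg yjdi vkuhl ufzv bmq bjjc
Hunk 4: at line 1 remove [cqxln,onllu] add [mjt,cdbdt,ogcap] -> 11 lines: tjvgc mjt cdbdt ogcap eyo xwmg yjdi vkuhl ufzv bmq bjjc
Hunk 5: at line 1 remove [cdbdt,ogcap,eyo] add [fiuo,ymd,ire] -> 11 lines: tjvgc mjt fiuo ymd ire xwmg yjdi vkuhl ufzv bmq bjjc
Hunk 6: at line 4 remove [ire,xwmg] add [fabf] -> 10 lines: tjvgc mjt fiuo ymd fabf yjdi vkuhl ufzv bmq bjjc
Hunk 7: at line 2 remove [fiuo] add [aqgeh,qoa] -> 11 lines: tjvgc mjt aqgeh qoa ymd fabf yjdi vkuhl ufzv bmq bjjc

Answer: tjvgc
mjt
aqgeh
qoa
ymd
fabf
yjdi
vkuhl
ufzv
bmq
bjjc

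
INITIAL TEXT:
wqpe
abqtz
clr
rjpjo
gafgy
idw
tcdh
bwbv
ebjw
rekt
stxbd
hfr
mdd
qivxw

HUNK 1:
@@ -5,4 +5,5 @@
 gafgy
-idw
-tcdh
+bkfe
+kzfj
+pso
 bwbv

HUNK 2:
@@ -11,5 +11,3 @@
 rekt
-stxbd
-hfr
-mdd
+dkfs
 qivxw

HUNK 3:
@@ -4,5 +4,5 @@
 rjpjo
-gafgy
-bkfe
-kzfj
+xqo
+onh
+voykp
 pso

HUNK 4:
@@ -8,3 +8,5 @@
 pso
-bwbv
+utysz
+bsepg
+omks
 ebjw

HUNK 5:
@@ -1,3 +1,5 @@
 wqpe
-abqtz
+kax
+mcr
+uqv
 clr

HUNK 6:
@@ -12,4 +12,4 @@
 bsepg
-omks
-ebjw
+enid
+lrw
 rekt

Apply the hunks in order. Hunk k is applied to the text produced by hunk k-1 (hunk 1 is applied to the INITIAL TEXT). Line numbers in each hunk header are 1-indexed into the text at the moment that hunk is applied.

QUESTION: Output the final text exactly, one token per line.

Hunk 1: at line 5 remove [idw,tcdh] add [bkfe,kzfj,pso] -> 15 lines: wqpe abqtz clr rjpjo gafgy bkfe kzfj pso bwbv ebjw rekt stxbd hfr mdd qivxw
Hunk 2: at line 11 remove [stxbd,hfr,mdd] add [dkfs] -> 13 lines: wqpe abqtz clr rjpjo gafgy bkfe kzfj pso bwbv ebjw rekt dkfs qivxw
Hunk 3: at line 4 remove [gafgy,bkfe,kzfj] add [xqo,onh,voykp] -> 13 lines: wqpe abqtz clr rjpjo xqo onh voykp pso bwbv ebjw rekt dkfs qivxw
Hunk 4: at line 8 remove [bwbv] add [utysz,bsepg,omks] -> 15 lines: wqpe abqtz clr rjpjo xqo onh voykp pso utysz bsepg omks ebjw rekt dkfs qivxw
Hunk 5: at line 1 remove [abqtz] add [kax,mcr,uqv] -> 17 lines: wqpe kax mcr uqv clr rjpjo xqo onh voykp pso utysz bsepg omks ebjw rekt dkfs qivxw
Hunk 6: at line 12 remove [omks,ebjw] add [enid,lrw] -> 17 lines: wqpe kax mcr uqv clr rjpjo xqo onh voykp pso utysz bsepg enid lrw rekt dkfs qivxw

Answer: wqpe
kax
mcr
uqv
clr
rjpjo
xqo
onh
voykp
pso
utysz
bsepg
enid
lrw
rekt
dkfs
qivxw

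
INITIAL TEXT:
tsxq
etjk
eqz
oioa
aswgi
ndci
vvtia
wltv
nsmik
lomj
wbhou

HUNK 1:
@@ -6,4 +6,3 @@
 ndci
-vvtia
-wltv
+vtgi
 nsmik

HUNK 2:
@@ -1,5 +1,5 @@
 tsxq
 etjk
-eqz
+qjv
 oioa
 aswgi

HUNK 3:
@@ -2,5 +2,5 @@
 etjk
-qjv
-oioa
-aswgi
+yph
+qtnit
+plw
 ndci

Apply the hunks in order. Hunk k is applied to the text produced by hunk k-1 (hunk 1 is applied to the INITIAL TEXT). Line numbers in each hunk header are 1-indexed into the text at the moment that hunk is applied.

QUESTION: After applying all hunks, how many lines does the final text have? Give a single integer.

Answer: 10

Derivation:
Hunk 1: at line 6 remove [vvtia,wltv] add [vtgi] -> 10 lines: tsxq etjk eqz oioa aswgi ndci vtgi nsmik lomj wbhou
Hunk 2: at line 1 remove [eqz] add [qjv] -> 10 lines: tsxq etjk qjv oioa aswgi ndci vtgi nsmik lomj wbhou
Hunk 3: at line 2 remove [qjv,oioa,aswgi] add [yph,qtnit,plw] -> 10 lines: tsxq etjk yph qtnit plw ndci vtgi nsmik lomj wbhou
Final line count: 10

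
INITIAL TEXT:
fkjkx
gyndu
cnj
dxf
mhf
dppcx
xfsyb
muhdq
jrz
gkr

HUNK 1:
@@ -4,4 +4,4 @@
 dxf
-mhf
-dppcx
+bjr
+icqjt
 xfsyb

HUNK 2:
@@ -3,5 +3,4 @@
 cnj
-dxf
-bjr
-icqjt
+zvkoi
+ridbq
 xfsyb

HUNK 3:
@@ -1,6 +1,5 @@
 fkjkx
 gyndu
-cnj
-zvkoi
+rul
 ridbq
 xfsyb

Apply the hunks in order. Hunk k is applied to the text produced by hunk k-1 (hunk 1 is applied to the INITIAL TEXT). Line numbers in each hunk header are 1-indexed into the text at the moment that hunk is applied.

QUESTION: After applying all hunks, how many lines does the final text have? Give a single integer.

Answer: 8

Derivation:
Hunk 1: at line 4 remove [mhf,dppcx] add [bjr,icqjt] -> 10 lines: fkjkx gyndu cnj dxf bjr icqjt xfsyb muhdq jrz gkr
Hunk 2: at line 3 remove [dxf,bjr,icqjt] add [zvkoi,ridbq] -> 9 lines: fkjkx gyndu cnj zvkoi ridbq xfsyb muhdq jrz gkr
Hunk 3: at line 1 remove [cnj,zvkoi] add [rul] -> 8 lines: fkjkx gyndu rul ridbq xfsyb muhdq jrz gkr
Final line count: 8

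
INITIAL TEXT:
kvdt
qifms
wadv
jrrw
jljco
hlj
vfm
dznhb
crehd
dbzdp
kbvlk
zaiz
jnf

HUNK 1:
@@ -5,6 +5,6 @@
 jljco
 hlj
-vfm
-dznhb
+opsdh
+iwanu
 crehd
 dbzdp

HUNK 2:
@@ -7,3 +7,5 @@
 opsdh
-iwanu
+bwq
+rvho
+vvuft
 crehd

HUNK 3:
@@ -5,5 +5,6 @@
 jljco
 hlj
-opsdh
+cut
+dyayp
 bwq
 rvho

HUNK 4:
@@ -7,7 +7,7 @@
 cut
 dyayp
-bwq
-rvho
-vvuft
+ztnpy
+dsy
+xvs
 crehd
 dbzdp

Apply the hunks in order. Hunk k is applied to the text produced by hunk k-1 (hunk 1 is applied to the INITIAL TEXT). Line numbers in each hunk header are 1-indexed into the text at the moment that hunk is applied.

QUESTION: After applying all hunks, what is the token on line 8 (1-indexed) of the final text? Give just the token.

Answer: dyayp

Derivation:
Hunk 1: at line 5 remove [vfm,dznhb] add [opsdh,iwanu] -> 13 lines: kvdt qifms wadv jrrw jljco hlj opsdh iwanu crehd dbzdp kbvlk zaiz jnf
Hunk 2: at line 7 remove [iwanu] add [bwq,rvho,vvuft] -> 15 lines: kvdt qifms wadv jrrw jljco hlj opsdh bwq rvho vvuft crehd dbzdp kbvlk zaiz jnf
Hunk 3: at line 5 remove [opsdh] add [cut,dyayp] -> 16 lines: kvdt qifms wadv jrrw jljco hlj cut dyayp bwq rvho vvuft crehd dbzdp kbvlk zaiz jnf
Hunk 4: at line 7 remove [bwq,rvho,vvuft] add [ztnpy,dsy,xvs] -> 16 lines: kvdt qifms wadv jrrw jljco hlj cut dyayp ztnpy dsy xvs crehd dbzdp kbvlk zaiz jnf
Final line 8: dyayp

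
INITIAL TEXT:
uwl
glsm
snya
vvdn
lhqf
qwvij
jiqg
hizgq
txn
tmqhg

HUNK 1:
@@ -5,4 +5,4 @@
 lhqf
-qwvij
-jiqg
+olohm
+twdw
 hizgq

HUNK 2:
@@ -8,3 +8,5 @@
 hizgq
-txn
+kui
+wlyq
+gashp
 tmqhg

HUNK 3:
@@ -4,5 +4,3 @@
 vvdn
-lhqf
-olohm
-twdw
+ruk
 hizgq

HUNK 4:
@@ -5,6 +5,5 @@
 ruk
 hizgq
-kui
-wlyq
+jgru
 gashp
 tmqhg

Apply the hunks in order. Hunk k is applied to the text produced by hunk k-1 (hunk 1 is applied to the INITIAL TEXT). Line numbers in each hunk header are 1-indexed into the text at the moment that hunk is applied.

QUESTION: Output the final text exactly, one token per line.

Answer: uwl
glsm
snya
vvdn
ruk
hizgq
jgru
gashp
tmqhg

Derivation:
Hunk 1: at line 5 remove [qwvij,jiqg] add [olohm,twdw] -> 10 lines: uwl glsm snya vvdn lhqf olohm twdw hizgq txn tmqhg
Hunk 2: at line 8 remove [txn] add [kui,wlyq,gashp] -> 12 lines: uwl glsm snya vvdn lhqf olohm twdw hizgq kui wlyq gashp tmqhg
Hunk 3: at line 4 remove [lhqf,olohm,twdw] add [ruk] -> 10 lines: uwl glsm snya vvdn ruk hizgq kui wlyq gashp tmqhg
Hunk 4: at line 5 remove [kui,wlyq] add [jgru] -> 9 lines: uwl glsm snya vvdn ruk hizgq jgru gashp tmqhg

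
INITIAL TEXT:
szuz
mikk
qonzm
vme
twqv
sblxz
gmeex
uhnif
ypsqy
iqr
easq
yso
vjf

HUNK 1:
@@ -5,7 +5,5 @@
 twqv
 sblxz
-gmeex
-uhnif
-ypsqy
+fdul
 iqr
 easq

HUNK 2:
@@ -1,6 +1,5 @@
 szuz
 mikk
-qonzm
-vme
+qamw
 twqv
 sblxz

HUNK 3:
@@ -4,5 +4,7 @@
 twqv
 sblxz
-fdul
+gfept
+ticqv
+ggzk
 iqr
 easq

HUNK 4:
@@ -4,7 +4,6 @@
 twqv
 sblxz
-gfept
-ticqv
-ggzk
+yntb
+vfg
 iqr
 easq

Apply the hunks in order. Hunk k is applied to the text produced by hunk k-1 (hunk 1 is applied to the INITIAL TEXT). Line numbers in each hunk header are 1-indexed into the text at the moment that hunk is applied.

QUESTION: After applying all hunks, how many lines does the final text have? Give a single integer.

Hunk 1: at line 5 remove [gmeex,uhnif,ypsqy] add [fdul] -> 11 lines: szuz mikk qonzm vme twqv sblxz fdul iqr easq yso vjf
Hunk 2: at line 1 remove [qonzm,vme] add [qamw] -> 10 lines: szuz mikk qamw twqv sblxz fdul iqr easq yso vjf
Hunk 3: at line 4 remove [fdul] add [gfept,ticqv,ggzk] -> 12 lines: szuz mikk qamw twqv sblxz gfept ticqv ggzk iqr easq yso vjf
Hunk 4: at line 4 remove [gfept,ticqv,ggzk] add [yntb,vfg] -> 11 lines: szuz mikk qamw twqv sblxz yntb vfg iqr easq yso vjf
Final line count: 11

Answer: 11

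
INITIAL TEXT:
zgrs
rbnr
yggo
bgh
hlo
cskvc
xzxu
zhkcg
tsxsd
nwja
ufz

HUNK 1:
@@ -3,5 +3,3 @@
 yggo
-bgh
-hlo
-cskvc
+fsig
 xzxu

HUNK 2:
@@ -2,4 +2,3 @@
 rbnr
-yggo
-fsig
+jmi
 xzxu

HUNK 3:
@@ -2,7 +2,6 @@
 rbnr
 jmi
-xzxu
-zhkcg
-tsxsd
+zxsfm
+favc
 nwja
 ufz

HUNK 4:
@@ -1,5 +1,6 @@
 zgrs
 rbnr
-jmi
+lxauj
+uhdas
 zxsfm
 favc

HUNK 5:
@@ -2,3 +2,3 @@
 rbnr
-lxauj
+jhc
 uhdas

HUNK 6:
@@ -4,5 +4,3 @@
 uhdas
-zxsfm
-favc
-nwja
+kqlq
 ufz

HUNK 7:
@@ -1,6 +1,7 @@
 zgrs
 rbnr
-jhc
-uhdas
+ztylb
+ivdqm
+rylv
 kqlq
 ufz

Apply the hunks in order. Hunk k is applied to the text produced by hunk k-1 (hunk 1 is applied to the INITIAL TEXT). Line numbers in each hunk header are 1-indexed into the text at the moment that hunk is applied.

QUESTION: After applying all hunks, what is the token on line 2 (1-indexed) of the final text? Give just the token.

Answer: rbnr

Derivation:
Hunk 1: at line 3 remove [bgh,hlo,cskvc] add [fsig] -> 9 lines: zgrs rbnr yggo fsig xzxu zhkcg tsxsd nwja ufz
Hunk 2: at line 2 remove [yggo,fsig] add [jmi] -> 8 lines: zgrs rbnr jmi xzxu zhkcg tsxsd nwja ufz
Hunk 3: at line 2 remove [xzxu,zhkcg,tsxsd] add [zxsfm,favc] -> 7 lines: zgrs rbnr jmi zxsfm favc nwja ufz
Hunk 4: at line 1 remove [jmi] add [lxauj,uhdas] -> 8 lines: zgrs rbnr lxauj uhdas zxsfm favc nwja ufz
Hunk 5: at line 2 remove [lxauj] add [jhc] -> 8 lines: zgrs rbnr jhc uhdas zxsfm favc nwja ufz
Hunk 6: at line 4 remove [zxsfm,favc,nwja] add [kqlq] -> 6 lines: zgrs rbnr jhc uhdas kqlq ufz
Hunk 7: at line 1 remove [jhc,uhdas] add [ztylb,ivdqm,rylv] -> 7 lines: zgrs rbnr ztylb ivdqm rylv kqlq ufz
Final line 2: rbnr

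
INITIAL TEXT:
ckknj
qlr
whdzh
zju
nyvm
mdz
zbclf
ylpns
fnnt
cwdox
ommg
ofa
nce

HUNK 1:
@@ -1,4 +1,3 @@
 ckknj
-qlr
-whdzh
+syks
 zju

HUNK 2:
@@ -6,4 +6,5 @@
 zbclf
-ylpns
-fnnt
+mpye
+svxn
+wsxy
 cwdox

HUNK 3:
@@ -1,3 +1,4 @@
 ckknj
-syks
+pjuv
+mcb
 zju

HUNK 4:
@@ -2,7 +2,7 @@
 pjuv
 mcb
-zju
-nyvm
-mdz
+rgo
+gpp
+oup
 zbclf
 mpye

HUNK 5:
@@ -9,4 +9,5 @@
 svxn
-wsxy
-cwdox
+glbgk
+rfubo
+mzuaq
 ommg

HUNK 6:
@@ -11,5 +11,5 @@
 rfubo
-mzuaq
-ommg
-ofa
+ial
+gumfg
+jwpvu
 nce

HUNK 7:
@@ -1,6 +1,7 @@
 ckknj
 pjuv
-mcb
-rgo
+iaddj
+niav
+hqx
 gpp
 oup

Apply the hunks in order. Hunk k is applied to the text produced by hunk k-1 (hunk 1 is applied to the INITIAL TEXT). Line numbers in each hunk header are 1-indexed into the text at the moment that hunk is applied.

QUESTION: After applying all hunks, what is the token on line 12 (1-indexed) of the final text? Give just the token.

Hunk 1: at line 1 remove [qlr,whdzh] add [syks] -> 12 lines: ckknj syks zju nyvm mdz zbclf ylpns fnnt cwdox ommg ofa nce
Hunk 2: at line 6 remove [ylpns,fnnt] add [mpye,svxn,wsxy] -> 13 lines: ckknj syks zju nyvm mdz zbclf mpye svxn wsxy cwdox ommg ofa nce
Hunk 3: at line 1 remove [syks] add [pjuv,mcb] -> 14 lines: ckknj pjuv mcb zju nyvm mdz zbclf mpye svxn wsxy cwdox ommg ofa nce
Hunk 4: at line 2 remove [zju,nyvm,mdz] add [rgo,gpp,oup] -> 14 lines: ckknj pjuv mcb rgo gpp oup zbclf mpye svxn wsxy cwdox ommg ofa nce
Hunk 5: at line 9 remove [wsxy,cwdox] add [glbgk,rfubo,mzuaq] -> 15 lines: ckknj pjuv mcb rgo gpp oup zbclf mpye svxn glbgk rfubo mzuaq ommg ofa nce
Hunk 6: at line 11 remove [mzuaq,ommg,ofa] add [ial,gumfg,jwpvu] -> 15 lines: ckknj pjuv mcb rgo gpp oup zbclf mpye svxn glbgk rfubo ial gumfg jwpvu nce
Hunk 7: at line 1 remove [mcb,rgo] add [iaddj,niav,hqx] -> 16 lines: ckknj pjuv iaddj niav hqx gpp oup zbclf mpye svxn glbgk rfubo ial gumfg jwpvu nce
Final line 12: rfubo

Answer: rfubo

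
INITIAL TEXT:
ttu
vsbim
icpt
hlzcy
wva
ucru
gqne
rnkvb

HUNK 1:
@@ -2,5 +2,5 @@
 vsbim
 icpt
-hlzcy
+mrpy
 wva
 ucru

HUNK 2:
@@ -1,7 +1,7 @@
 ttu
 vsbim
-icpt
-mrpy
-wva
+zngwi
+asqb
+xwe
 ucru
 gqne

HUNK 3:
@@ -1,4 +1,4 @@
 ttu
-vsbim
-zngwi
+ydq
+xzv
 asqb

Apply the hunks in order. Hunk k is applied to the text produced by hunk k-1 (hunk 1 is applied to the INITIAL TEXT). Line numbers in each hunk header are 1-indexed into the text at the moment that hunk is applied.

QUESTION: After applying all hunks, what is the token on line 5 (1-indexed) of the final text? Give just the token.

Answer: xwe

Derivation:
Hunk 1: at line 2 remove [hlzcy] add [mrpy] -> 8 lines: ttu vsbim icpt mrpy wva ucru gqne rnkvb
Hunk 2: at line 1 remove [icpt,mrpy,wva] add [zngwi,asqb,xwe] -> 8 lines: ttu vsbim zngwi asqb xwe ucru gqne rnkvb
Hunk 3: at line 1 remove [vsbim,zngwi] add [ydq,xzv] -> 8 lines: ttu ydq xzv asqb xwe ucru gqne rnkvb
Final line 5: xwe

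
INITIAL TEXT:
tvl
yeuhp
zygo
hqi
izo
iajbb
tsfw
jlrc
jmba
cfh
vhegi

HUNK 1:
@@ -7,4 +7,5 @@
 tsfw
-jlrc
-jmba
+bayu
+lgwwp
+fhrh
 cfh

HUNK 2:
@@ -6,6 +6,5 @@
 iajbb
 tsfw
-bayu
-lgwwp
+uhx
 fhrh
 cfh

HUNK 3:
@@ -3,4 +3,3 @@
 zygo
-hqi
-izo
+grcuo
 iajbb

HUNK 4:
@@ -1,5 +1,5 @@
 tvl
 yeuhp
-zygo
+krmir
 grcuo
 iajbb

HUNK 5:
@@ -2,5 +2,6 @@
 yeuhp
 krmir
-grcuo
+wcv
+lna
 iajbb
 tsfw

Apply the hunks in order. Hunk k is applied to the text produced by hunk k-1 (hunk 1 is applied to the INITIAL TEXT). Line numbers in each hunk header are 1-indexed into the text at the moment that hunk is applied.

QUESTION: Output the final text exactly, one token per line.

Answer: tvl
yeuhp
krmir
wcv
lna
iajbb
tsfw
uhx
fhrh
cfh
vhegi

Derivation:
Hunk 1: at line 7 remove [jlrc,jmba] add [bayu,lgwwp,fhrh] -> 12 lines: tvl yeuhp zygo hqi izo iajbb tsfw bayu lgwwp fhrh cfh vhegi
Hunk 2: at line 6 remove [bayu,lgwwp] add [uhx] -> 11 lines: tvl yeuhp zygo hqi izo iajbb tsfw uhx fhrh cfh vhegi
Hunk 3: at line 3 remove [hqi,izo] add [grcuo] -> 10 lines: tvl yeuhp zygo grcuo iajbb tsfw uhx fhrh cfh vhegi
Hunk 4: at line 1 remove [zygo] add [krmir] -> 10 lines: tvl yeuhp krmir grcuo iajbb tsfw uhx fhrh cfh vhegi
Hunk 5: at line 2 remove [grcuo] add [wcv,lna] -> 11 lines: tvl yeuhp krmir wcv lna iajbb tsfw uhx fhrh cfh vhegi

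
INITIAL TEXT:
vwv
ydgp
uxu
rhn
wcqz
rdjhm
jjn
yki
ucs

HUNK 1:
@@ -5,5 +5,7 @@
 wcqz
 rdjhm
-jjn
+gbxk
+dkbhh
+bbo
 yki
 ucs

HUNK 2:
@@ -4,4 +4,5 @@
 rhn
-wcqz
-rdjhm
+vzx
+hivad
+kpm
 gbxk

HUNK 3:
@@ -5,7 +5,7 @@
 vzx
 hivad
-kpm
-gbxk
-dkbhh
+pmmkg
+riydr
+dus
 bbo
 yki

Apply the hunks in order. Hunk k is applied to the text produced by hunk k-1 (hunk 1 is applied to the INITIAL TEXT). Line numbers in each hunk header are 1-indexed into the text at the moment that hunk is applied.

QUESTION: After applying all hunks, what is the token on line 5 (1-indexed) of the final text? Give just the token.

Hunk 1: at line 5 remove [jjn] add [gbxk,dkbhh,bbo] -> 11 lines: vwv ydgp uxu rhn wcqz rdjhm gbxk dkbhh bbo yki ucs
Hunk 2: at line 4 remove [wcqz,rdjhm] add [vzx,hivad,kpm] -> 12 lines: vwv ydgp uxu rhn vzx hivad kpm gbxk dkbhh bbo yki ucs
Hunk 3: at line 5 remove [kpm,gbxk,dkbhh] add [pmmkg,riydr,dus] -> 12 lines: vwv ydgp uxu rhn vzx hivad pmmkg riydr dus bbo yki ucs
Final line 5: vzx

Answer: vzx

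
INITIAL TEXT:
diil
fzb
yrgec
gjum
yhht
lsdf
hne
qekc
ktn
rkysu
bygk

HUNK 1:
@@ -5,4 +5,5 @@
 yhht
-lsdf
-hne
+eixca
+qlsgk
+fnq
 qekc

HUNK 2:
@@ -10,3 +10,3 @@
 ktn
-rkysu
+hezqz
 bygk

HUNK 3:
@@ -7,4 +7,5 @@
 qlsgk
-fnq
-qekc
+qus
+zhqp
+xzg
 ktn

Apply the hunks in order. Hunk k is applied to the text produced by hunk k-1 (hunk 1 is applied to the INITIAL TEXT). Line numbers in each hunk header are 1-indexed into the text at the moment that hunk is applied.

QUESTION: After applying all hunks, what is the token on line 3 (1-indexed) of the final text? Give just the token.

Answer: yrgec

Derivation:
Hunk 1: at line 5 remove [lsdf,hne] add [eixca,qlsgk,fnq] -> 12 lines: diil fzb yrgec gjum yhht eixca qlsgk fnq qekc ktn rkysu bygk
Hunk 2: at line 10 remove [rkysu] add [hezqz] -> 12 lines: diil fzb yrgec gjum yhht eixca qlsgk fnq qekc ktn hezqz bygk
Hunk 3: at line 7 remove [fnq,qekc] add [qus,zhqp,xzg] -> 13 lines: diil fzb yrgec gjum yhht eixca qlsgk qus zhqp xzg ktn hezqz bygk
Final line 3: yrgec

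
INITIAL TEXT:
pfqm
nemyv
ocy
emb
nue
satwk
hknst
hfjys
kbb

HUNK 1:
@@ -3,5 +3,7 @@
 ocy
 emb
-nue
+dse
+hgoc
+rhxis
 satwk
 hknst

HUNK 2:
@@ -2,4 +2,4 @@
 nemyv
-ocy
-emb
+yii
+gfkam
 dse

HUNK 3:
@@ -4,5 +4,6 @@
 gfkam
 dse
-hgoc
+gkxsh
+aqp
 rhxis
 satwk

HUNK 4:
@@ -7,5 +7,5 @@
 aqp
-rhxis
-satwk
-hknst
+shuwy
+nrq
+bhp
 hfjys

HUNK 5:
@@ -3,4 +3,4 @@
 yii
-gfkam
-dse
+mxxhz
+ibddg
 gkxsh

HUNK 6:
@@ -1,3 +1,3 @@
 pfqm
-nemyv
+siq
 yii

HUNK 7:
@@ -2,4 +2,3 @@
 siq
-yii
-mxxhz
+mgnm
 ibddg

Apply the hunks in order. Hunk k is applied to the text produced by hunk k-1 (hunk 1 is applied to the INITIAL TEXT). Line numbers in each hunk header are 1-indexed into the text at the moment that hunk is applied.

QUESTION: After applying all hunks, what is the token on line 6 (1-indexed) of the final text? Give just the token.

Answer: aqp

Derivation:
Hunk 1: at line 3 remove [nue] add [dse,hgoc,rhxis] -> 11 lines: pfqm nemyv ocy emb dse hgoc rhxis satwk hknst hfjys kbb
Hunk 2: at line 2 remove [ocy,emb] add [yii,gfkam] -> 11 lines: pfqm nemyv yii gfkam dse hgoc rhxis satwk hknst hfjys kbb
Hunk 3: at line 4 remove [hgoc] add [gkxsh,aqp] -> 12 lines: pfqm nemyv yii gfkam dse gkxsh aqp rhxis satwk hknst hfjys kbb
Hunk 4: at line 7 remove [rhxis,satwk,hknst] add [shuwy,nrq,bhp] -> 12 lines: pfqm nemyv yii gfkam dse gkxsh aqp shuwy nrq bhp hfjys kbb
Hunk 5: at line 3 remove [gfkam,dse] add [mxxhz,ibddg] -> 12 lines: pfqm nemyv yii mxxhz ibddg gkxsh aqp shuwy nrq bhp hfjys kbb
Hunk 6: at line 1 remove [nemyv] add [siq] -> 12 lines: pfqm siq yii mxxhz ibddg gkxsh aqp shuwy nrq bhp hfjys kbb
Hunk 7: at line 2 remove [yii,mxxhz] add [mgnm] -> 11 lines: pfqm siq mgnm ibddg gkxsh aqp shuwy nrq bhp hfjys kbb
Final line 6: aqp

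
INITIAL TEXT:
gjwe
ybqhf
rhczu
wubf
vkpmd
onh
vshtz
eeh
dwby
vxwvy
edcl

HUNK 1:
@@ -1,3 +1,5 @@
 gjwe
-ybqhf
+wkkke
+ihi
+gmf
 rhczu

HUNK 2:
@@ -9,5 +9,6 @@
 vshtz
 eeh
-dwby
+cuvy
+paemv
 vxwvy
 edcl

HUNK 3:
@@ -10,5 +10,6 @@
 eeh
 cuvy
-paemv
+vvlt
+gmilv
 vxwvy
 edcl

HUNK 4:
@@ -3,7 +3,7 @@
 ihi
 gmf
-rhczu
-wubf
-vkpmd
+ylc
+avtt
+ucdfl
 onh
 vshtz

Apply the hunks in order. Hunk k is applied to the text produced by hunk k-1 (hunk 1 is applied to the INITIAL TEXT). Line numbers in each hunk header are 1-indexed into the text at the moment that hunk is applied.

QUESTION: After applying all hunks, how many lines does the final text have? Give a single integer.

Answer: 15

Derivation:
Hunk 1: at line 1 remove [ybqhf] add [wkkke,ihi,gmf] -> 13 lines: gjwe wkkke ihi gmf rhczu wubf vkpmd onh vshtz eeh dwby vxwvy edcl
Hunk 2: at line 9 remove [dwby] add [cuvy,paemv] -> 14 lines: gjwe wkkke ihi gmf rhczu wubf vkpmd onh vshtz eeh cuvy paemv vxwvy edcl
Hunk 3: at line 10 remove [paemv] add [vvlt,gmilv] -> 15 lines: gjwe wkkke ihi gmf rhczu wubf vkpmd onh vshtz eeh cuvy vvlt gmilv vxwvy edcl
Hunk 4: at line 3 remove [rhczu,wubf,vkpmd] add [ylc,avtt,ucdfl] -> 15 lines: gjwe wkkke ihi gmf ylc avtt ucdfl onh vshtz eeh cuvy vvlt gmilv vxwvy edcl
Final line count: 15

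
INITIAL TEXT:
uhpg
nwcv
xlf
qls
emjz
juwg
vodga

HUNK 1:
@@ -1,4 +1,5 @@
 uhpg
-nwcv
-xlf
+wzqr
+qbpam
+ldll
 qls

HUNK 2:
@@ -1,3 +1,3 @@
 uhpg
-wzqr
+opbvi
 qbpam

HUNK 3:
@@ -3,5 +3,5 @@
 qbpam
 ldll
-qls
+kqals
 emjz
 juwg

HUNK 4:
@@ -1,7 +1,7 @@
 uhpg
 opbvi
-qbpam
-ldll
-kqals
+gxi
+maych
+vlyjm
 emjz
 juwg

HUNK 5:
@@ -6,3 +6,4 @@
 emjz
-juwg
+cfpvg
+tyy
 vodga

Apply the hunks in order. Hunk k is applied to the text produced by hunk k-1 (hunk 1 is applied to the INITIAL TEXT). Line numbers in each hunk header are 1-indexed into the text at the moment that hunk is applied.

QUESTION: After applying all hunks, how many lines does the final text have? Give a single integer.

Answer: 9

Derivation:
Hunk 1: at line 1 remove [nwcv,xlf] add [wzqr,qbpam,ldll] -> 8 lines: uhpg wzqr qbpam ldll qls emjz juwg vodga
Hunk 2: at line 1 remove [wzqr] add [opbvi] -> 8 lines: uhpg opbvi qbpam ldll qls emjz juwg vodga
Hunk 3: at line 3 remove [qls] add [kqals] -> 8 lines: uhpg opbvi qbpam ldll kqals emjz juwg vodga
Hunk 4: at line 1 remove [qbpam,ldll,kqals] add [gxi,maych,vlyjm] -> 8 lines: uhpg opbvi gxi maych vlyjm emjz juwg vodga
Hunk 5: at line 6 remove [juwg] add [cfpvg,tyy] -> 9 lines: uhpg opbvi gxi maych vlyjm emjz cfpvg tyy vodga
Final line count: 9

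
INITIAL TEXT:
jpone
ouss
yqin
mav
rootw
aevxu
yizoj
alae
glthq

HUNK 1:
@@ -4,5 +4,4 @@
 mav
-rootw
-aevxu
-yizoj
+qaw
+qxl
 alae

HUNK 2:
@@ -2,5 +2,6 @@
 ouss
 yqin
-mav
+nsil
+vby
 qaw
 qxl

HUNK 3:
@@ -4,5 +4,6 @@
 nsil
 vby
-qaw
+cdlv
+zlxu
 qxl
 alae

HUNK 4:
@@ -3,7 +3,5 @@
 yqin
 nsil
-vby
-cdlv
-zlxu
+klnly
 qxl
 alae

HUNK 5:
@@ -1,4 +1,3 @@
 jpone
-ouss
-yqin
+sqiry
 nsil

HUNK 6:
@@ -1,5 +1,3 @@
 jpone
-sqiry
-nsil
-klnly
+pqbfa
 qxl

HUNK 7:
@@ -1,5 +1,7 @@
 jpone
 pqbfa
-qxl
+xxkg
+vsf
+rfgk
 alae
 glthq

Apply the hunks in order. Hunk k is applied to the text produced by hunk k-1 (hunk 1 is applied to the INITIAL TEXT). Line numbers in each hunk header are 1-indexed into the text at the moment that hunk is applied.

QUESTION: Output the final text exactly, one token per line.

Answer: jpone
pqbfa
xxkg
vsf
rfgk
alae
glthq

Derivation:
Hunk 1: at line 4 remove [rootw,aevxu,yizoj] add [qaw,qxl] -> 8 lines: jpone ouss yqin mav qaw qxl alae glthq
Hunk 2: at line 2 remove [mav] add [nsil,vby] -> 9 lines: jpone ouss yqin nsil vby qaw qxl alae glthq
Hunk 3: at line 4 remove [qaw] add [cdlv,zlxu] -> 10 lines: jpone ouss yqin nsil vby cdlv zlxu qxl alae glthq
Hunk 4: at line 3 remove [vby,cdlv,zlxu] add [klnly] -> 8 lines: jpone ouss yqin nsil klnly qxl alae glthq
Hunk 5: at line 1 remove [ouss,yqin] add [sqiry] -> 7 lines: jpone sqiry nsil klnly qxl alae glthq
Hunk 6: at line 1 remove [sqiry,nsil,klnly] add [pqbfa] -> 5 lines: jpone pqbfa qxl alae glthq
Hunk 7: at line 1 remove [qxl] add [xxkg,vsf,rfgk] -> 7 lines: jpone pqbfa xxkg vsf rfgk alae glthq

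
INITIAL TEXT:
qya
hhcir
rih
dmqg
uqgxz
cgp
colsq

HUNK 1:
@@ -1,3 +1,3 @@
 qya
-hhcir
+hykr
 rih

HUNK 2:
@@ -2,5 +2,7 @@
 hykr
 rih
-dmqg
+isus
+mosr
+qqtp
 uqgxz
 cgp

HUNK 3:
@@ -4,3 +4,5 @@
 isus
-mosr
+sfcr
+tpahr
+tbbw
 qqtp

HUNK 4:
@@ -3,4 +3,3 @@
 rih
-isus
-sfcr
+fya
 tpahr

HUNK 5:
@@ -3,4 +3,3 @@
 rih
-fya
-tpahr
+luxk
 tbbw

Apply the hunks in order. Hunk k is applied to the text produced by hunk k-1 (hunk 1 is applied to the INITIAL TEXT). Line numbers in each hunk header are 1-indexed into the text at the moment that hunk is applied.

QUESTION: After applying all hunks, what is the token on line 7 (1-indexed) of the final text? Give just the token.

Answer: uqgxz

Derivation:
Hunk 1: at line 1 remove [hhcir] add [hykr] -> 7 lines: qya hykr rih dmqg uqgxz cgp colsq
Hunk 2: at line 2 remove [dmqg] add [isus,mosr,qqtp] -> 9 lines: qya hykr rih isus mosr qqtp uqgxz cgp colsq
Hunk 3: at line 4 remove [mosr] add [sfcr,tpahr,tbbw] -> 11 lines: qya hykr rih isus sfcr tpahr tbbw qqtp uqgxz cgp colsq
Hunk 4: at line 3 remove [isus,sfcr] add [fya] -> 10 lines: qya hykr rih fya tpahr tbbw qqtp uqgxz cgp colsq
Hunk 5: at line 3 remove [fya,tpahr] add [luxk] -> 9 lines: qya hykr rih luxk tbbw qqtp uqgxz cgp colsq
Final line 7: uqgxz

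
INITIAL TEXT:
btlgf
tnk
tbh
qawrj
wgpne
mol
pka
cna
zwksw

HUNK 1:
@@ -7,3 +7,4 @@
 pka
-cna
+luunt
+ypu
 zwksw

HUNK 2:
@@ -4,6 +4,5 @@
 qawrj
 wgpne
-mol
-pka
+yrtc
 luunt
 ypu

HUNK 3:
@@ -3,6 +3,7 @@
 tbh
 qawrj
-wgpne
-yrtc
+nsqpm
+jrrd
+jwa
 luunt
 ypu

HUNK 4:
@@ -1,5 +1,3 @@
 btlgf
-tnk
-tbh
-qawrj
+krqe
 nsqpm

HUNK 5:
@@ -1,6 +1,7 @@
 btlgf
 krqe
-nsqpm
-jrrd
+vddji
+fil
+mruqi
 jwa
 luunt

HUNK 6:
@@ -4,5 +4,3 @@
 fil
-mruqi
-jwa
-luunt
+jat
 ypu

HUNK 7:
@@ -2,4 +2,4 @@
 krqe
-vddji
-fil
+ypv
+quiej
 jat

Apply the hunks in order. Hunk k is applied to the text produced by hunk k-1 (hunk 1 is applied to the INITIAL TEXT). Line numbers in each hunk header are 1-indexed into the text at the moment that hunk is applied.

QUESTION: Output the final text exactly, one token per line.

Answer: btlgf
krqe
ypv
quiej
jat
ypu
zwksw

Derivation:
Hunk 1: at line 7 remove [cna] add [luunt,ypu] -> 10 lines: btlgf tnk tbh qawrj wgpne mol pka luunt ypu zwksw
Hunk 2: at line 4 remove [mol,pka] add [yrtc] -> 9 lines: btlgf tnk tbh qawrj wgpne yrtc luunt ypu zwksw
Hunk 3: at line 3 remove [wgpne,yrtc] add [nsqpm,jrrd,jwa] -> 10 lines: btlgf tnk tbh qawrj nsqpm jrrd jwa luunt ypu zwksw
Hunk 4: at line 1 remove [tnk,tbh,qawrj] add [krqe] -> 8 lines: btlgf krqe nsqpm jrrd jwa luunt ypu zwksw
Hunk 5: at line 1 remove [nsqpm,jrrd] add [vddji,fil,mruqi] -> 9 lines: btlgf krqe vddji fil mruqi jwa luunt ypu zwksw
Hunk 6: at line 4 remove [mruqi,jwa,luunt] add [jat] -> 7 lines: btlgf krqe vddji fil jat ypu zwksw
Hunk 7: at line 2 remove [vddji,fil] add [ypv,quiej] -> 7 lines: btlgf krqe ypv quiej jat ypu zwksw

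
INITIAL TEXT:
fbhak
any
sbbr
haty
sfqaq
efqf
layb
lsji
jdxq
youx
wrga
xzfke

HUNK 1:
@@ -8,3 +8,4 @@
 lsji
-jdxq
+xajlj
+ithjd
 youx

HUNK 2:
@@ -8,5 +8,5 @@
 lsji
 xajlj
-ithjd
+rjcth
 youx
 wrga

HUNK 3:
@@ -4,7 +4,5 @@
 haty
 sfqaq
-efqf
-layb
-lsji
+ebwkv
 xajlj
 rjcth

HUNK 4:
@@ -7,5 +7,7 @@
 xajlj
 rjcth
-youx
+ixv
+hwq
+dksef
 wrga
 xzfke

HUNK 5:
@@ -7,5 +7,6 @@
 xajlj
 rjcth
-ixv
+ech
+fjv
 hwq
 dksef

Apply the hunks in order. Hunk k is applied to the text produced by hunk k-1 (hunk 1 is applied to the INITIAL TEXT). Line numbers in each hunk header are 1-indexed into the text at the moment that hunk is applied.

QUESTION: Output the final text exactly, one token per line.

Hunk 1: at line 8 remove [jdxq] add [xajlj,ithjd] -> 13 lines: fbhak any sbbr haty sfqaq efqf layb lsji xajlj ithjd youx wrga xzfke
Hunk 2: at line 8 remove [ithjd] add [rjcth] -> 13 lines: fbhak any sbbr haty sfqaq efqf layb lsji xajlj rjcth youx wrga xzfke
Hunk 3: at line 4 remove [efqf,layb,lsji] add [ebwkv] -> 11 lines: fbhak any sbbr haty sfqaq ebwkv xajlj rjcth youx wrga xzfke
Hunk 4: at line 7 remove [youx] add [ixv,hwq,dksef] -> 13 lines: fbhak any sbbr haty sfqaq ebwkv xajlj rjcth ixv hwq dksef wrga xzfke
Hunk 5: at line 7 remove [ixv] add [ech,fjv] -> 14 lines: fbhak any sbbr haty sfqaq ebwkv xajlj rjcth ech fjv hwq dksef wrga xzfke

Answer: fbhak
any
sbbr
haty
sfqaq
ebwkv
xajlj
rjcth
ech
fjv
hwq
dksef
wrga
xzfke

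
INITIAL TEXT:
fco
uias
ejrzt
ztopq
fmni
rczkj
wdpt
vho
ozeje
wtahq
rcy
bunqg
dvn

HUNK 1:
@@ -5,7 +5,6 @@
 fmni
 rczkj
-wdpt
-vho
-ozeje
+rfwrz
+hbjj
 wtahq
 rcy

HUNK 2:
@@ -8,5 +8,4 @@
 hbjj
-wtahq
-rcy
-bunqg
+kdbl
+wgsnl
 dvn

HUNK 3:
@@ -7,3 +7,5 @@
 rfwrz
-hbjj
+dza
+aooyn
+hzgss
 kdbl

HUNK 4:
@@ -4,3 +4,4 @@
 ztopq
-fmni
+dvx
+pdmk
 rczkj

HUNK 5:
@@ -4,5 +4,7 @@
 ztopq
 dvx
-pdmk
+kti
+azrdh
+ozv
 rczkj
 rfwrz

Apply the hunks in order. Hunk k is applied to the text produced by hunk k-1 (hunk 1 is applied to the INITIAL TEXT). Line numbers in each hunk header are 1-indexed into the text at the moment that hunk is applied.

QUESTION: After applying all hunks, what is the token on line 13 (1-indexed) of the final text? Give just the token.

Hunk 1: at line 5 remove [wdpt,vho,ozeje] add [rfwrz,hbjj] -> 12 lines: fco uias ejrzt ztopq fmni rczkj rfwrz hbjj wtahq rcy bunqg dvn
Hunk 2: at line 8 remove [wtahq,rcy,bunqg] add [kdbl,wgsnl] -> 11 lines: fco uias ejrzt ztopq fmni rczkj rfwrz hbjj kdbl wgsnl dvn
Hunk 3: at line 7 remove [hbjj] add [dza,aooyn,hzgss] -> 13 lines: fco uias ejrzt ztopq fmni rczkj rfwrz dza aooyn hzgss kdbl wgsnl dvn
Hunk 4: at line 4 remove [fmni] add [dvx,pdmk] -> 14 lines: fco uias ejrzt ztopq dvx pdmk rczkj rfwrz dza aooyn hzgss kdbl wgsnl dvn
Hunk 5: at line 4 remove [pdmk] add [kti,azrdh,ozv] -> 16 lines: fco uias ejrzt ztopq dvx kti azrdh ozv rczkj rfwrz dza aooyn hzgss kdbl wgsnl dvn
Final line 13: hzgss

Answer: hzgss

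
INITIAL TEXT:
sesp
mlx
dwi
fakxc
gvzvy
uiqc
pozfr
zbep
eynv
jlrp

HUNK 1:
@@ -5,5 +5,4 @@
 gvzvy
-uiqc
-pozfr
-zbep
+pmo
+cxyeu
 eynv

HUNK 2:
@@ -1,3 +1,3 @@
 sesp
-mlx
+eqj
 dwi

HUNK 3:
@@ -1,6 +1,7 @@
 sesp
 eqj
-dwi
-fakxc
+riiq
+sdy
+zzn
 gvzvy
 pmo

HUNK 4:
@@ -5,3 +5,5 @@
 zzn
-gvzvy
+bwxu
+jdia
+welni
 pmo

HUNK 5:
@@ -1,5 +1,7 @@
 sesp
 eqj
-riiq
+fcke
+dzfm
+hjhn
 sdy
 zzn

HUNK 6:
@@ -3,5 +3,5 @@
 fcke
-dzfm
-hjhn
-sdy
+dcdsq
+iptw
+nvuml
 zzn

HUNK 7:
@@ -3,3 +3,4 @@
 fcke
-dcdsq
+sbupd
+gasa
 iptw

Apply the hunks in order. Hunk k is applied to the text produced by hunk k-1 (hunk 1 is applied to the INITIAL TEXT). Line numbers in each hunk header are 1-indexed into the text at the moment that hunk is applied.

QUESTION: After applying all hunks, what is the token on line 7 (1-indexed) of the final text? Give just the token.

Answer: nvuml

Derivation:
Hunk 1: at line 5 remove [uiqc,pozfr,zbep] add [pmo,cxyeu] -> 9 lines: sesp mlx dwi fakxc gvzvy pmo cxyeu eynv jlrp
Hunk 2: at line 1 remove [mlx] add [eqj] -> 9 lines: sesp eqj dwi fakxc gvzvy pmo cxyeu eynv jlrp
Hunk 3: at line 1 remove [dwi,fakxc] add [riiq,sdy,zzn] -> 10 lines: sesp eqj riiq sdy zzn gvzvy pmo cxyeu eynv jlrp
Hunk 4: at line 5 remove [gvzvy] add [bwxu,jdia,welni] -> 12 lines: sesp eqj riiq sdy zzn bwxu jdia welni pmo cxyeu eynv jlrp
Hunk 5: at line 1 remove [riiq] add [fcke,dzfm,hjhn] -> 14 lines: sesp eqj fcke dzfm hjhn sdy zzn bwxu jdia welni pmo cxyeu eynv jlrp
Hunk 6: at line 3 remove [dzfm,hjhn,sdy] add [dcdsq,iptw,nvuml] -> 14 lines: sesp eqj fcke dcdsq iptw nvuml zzn bwxu jdia welni pmo cxyeu eynv jlrp
Hunk 7: at line 3 remove [dcdsq] add [sbupd,gasa] -> 15 lines: sesp eqj fcke sbupd gasa iptw nvuml zzn bwxu jdia welni pmo cxyeu eynv jlrp
Final line 7: nvuml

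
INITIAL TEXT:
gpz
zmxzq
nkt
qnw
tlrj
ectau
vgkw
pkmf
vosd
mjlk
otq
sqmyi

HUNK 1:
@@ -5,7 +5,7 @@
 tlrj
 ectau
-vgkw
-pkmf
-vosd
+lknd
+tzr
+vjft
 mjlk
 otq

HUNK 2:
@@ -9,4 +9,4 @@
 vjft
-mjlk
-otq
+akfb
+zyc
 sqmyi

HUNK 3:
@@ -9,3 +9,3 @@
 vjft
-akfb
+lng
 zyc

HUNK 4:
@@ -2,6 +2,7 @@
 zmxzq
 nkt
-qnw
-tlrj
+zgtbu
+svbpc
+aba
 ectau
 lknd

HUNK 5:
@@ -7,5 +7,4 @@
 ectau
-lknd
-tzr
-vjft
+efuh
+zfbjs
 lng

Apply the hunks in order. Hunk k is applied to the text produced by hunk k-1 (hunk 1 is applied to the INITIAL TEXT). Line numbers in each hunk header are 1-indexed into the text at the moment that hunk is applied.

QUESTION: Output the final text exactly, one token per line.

Answer: gpz
zmxzq
nkt
zgtbu
svbpc
aba
ectau
efuh
zfbjs
lng
zyc
sqmyi

Derivation:
Hunk 1: at line 5 remove [vgkw,pkmf,vosd] add [lknd,tzr,vjft] -> 12 lines: gpz zmxzq nkt qnw tlrj ectau lknd tzr vjft mjlk otq sqmyi
Hunk 2: at line 9 remove [mjlk,otq] add [akfb,zyc] -> 12 lines: gpz zmxzq nkt qnw tlrj ectau lknd tzr vjft akfb zyc sqmyi
Hunk 3: at line 9 remove [akfb] add [lng] -> 12 lines: gpz zmxzq nkt qnw tlrj ectau lknd tzr vjft lng zyc sqmyi
Hunk 4: at line 2 remove [qnw,tlrj] add [zgtbu,svbpc,aba] -> 13 lines: gpz zmxzq nkt zgtbu svbpc aba ectau lknd tzr vjft lng zyc sqmyi
Hunk 5: at line 7 remove [lknd,tzr,vjft] add [efuh,zfbjs] -> 12 lines: gpz zmxzq nkt zgtbu svbpc aba ectau efuh zfbjs lng zyc sqmyi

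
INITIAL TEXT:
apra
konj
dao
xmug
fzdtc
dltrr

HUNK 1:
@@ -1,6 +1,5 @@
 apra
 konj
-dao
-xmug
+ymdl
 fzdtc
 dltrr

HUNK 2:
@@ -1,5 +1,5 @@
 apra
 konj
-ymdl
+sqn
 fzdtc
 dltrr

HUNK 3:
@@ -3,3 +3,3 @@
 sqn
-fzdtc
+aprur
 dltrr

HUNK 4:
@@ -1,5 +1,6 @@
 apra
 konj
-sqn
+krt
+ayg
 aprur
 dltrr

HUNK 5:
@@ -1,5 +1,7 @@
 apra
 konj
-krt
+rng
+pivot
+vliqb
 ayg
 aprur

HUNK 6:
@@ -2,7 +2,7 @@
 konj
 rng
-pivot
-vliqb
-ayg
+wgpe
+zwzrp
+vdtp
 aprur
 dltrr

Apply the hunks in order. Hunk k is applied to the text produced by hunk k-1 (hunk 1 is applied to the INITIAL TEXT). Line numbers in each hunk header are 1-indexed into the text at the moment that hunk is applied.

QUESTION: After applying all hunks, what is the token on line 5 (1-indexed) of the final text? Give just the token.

Answer: zwzrp

Derivation:
Hunk 1: at line 1 remove [dao,xmug] add [ymdl] -> 5 lines: apra konj ymdl fzdtc dltrr
Hunk 2: at line 1 remove [ymdl] add [sqn] -> 5 lines: apra konj sqn fzdtc dltrr
Hunk 3: at line 3 remove [fzdtc] add [aprur] -> 5 lines: apra konj sqn aprur dltrr
Hunk 4: at line 1 remove [sqn] add [krt,ayg] -> 6 lines: apra konj krt ayg aprur dltrr
Hunk 5: at line 1 remove [krt] add [rng,pivot,vliqb] -> 8 lines: apra konj rng pivot vliqb ayg aprur dltrr
Hunk 6: at line 2 remove [pivot,vliqb,ayg] add [wgpe,zwzrp,vdtp] -> 8 lines: apra konj rng wgpe zwzrp vdtp aprur dltrr
Final line 5: zwzrp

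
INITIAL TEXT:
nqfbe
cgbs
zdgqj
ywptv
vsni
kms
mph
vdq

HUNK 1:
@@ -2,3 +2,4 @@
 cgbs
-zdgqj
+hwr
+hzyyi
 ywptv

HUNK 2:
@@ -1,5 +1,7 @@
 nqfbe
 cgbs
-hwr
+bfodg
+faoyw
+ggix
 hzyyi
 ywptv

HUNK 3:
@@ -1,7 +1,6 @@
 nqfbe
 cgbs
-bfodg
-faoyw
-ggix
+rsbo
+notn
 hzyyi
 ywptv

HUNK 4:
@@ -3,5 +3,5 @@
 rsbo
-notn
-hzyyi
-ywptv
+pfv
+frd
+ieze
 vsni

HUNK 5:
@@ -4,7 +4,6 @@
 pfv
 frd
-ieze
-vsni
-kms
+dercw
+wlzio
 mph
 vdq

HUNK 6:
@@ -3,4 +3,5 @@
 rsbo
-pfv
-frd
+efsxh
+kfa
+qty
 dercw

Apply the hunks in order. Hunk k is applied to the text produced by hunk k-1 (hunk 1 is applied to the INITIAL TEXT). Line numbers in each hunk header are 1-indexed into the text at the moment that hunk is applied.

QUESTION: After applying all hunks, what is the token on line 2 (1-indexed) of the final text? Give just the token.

Hunk 1: at line 2 remove [zdgqj] add [hwr,hzyyi] -> 9 lines: nqfbe cgbs hwr hzyyi ywptv vsni kms mph vdq
Hunk 2: at line 1 remove [hwr] add [bfodg,faoyw,ggix] -> 11 lines: nqfbe cgbs bfodg faoyw ggix hzyyi ywptv vsni kms mph vdq
Hunk 3: at line 1 remove [bfodg,faoyw,ggix] add [rsbo,notn] -> 10 lines: nqfbe cgbs rsbo notn hzyyi ywptv vsni kms mph vdq
Hunk 4: at line 3 remove [notn,hzyyi,ywptv] add [pfv,frd,ieze] -> 10 lines: nqfbe cgbs rsbo pfv frd ieze vsni kms mph vdq
Hunk 5: at line 4 remove [ieze,vsni,kms] add [dercw,wlzio] -> 9 lines: nqfbe cgbs rsbo pfv frd dercw wlzio mph vdq
Hunk 6: at line 3 remove [pfv,frd] add [efsxh,kfa,qty] -> 10 lines: nqfbe cgbs rsbo efsxh kfa qty dercw wlzio mph vdq
Final line 2: cgbs

Answer: cgbs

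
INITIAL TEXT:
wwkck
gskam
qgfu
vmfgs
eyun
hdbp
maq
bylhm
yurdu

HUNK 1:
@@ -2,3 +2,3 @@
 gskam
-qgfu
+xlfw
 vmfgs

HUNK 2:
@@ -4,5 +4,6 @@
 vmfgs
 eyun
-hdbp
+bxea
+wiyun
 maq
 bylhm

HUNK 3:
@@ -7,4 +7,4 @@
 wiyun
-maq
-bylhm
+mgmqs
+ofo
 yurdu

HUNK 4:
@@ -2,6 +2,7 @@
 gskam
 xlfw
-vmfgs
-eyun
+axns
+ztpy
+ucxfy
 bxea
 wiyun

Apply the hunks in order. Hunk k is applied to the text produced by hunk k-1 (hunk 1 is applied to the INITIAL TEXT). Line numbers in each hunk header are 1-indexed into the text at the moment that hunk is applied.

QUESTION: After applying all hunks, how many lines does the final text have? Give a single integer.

Answer: 11

Derivation:
Hunk 1: at line 2 remove [qgfu] add [xlfw] -> 9 lines: wwkck gskam xlfw vmfgs eyun hdbp maq bylhm yurdu
Hunk 2: at line 4 remove [hdbp] add [bxea,wiyun] -> 10 lines: wwkck gskam xlfw vmfgs eyun bxea wiyun maq bylhm yurdu
Hunk 3: at line 7 remove [maq,bylhm] add [mgmqs,ofo] -> 10 lines: wwkck gskam xlfw vmfgs eyun bxea wiyun mgmqs ofo yurdu
Hunk 4: at line 2 remove [vmfgs,eyun] add [axns,ztpy,ucxfy] -> 11 lines: wwkck gskam xlfw axns ztpy ucxfy bxea wiyun mgmqs ofo yurdu
Final line count: 11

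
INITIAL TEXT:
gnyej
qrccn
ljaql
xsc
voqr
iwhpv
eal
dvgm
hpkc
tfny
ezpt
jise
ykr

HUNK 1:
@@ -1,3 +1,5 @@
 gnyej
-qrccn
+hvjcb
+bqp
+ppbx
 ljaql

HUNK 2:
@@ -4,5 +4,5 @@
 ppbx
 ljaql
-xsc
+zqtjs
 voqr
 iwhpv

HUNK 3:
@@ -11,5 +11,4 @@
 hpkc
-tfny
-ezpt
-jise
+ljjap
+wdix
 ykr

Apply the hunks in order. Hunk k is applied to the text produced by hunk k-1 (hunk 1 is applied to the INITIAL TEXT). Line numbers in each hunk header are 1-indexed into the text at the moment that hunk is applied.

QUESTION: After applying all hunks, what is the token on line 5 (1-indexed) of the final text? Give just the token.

Hunk 1: at line 1 remove [qrccn] add [hvjcb,bqp,ppbx] -> 15 lines: gnyej hvjcb bqp ppbx ljaql xsc voqr iwhpv eal dvgm hpkc tfny ezpt jise ykr
Hunk 2: at line 4 remove [xsc] add [zqtjs] -> 15 lines: gnyej hvjcb bqp ppbx ljaql zqtjs voqr iwhpv eal dvgm hpkc tfny ezpt jise ykr
Hunk 3: at line 11 remove [tfny,ezpt,jise] add [ljjap,wdix] -> 14 lines: gnyej hvjcb bqp ppbx ljaql zqtjs voqr iwhpv eal dvgm hpkc ljjap wdix ykr
Final line 5: ljaql

Answer: ljaql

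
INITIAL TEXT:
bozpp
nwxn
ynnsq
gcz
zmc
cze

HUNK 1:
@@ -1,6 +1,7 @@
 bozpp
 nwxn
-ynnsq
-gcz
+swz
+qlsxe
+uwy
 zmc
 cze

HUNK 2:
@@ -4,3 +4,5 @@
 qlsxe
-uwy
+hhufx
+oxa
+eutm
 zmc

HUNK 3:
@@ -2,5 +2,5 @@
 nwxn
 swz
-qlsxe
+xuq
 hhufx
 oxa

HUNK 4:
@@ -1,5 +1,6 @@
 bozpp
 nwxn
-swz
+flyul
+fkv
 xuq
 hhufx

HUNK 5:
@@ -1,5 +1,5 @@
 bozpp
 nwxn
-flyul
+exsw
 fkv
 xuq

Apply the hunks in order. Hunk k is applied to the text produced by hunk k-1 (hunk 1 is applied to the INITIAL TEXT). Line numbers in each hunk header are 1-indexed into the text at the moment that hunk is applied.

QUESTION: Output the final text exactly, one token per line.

Answer: bozpp
nwxn
exsw
fkv
xuq
hhufx
oxa
eutm
zmc
cze

Derivation:
Hunk 1: at line 1 remove [ynnsq,gcz] add [swz,qlsxe,uwy] -> 7 lines: bozpp nwxn swz qlsxe uwy zmc cze
Hunk 2: at line 4 remove [uwy] add [hhufx,oxa,eutm] -> 9 lines: bozpp nwxn swz qlsxe hhufx oxa eutm zmc cze
Hunk 3: at line 2 remove [qlsxe] add [xuq] -> 9 lines: bozpp nwxn swz xuq hhufx oxa eutm zmc cze
Hunk 4: at line 1 remove [swz] add [flyul,fkv] -> 10 lines: bozpp nwxn flyul fkv xuq hhufx oxa eutm zmc cze
Hunk 5: at line 1 remove [flyul] add [exsw] -> 10 lines: bozpp nwxn exsw fkv xuq hhufx oxa eutm zmc cze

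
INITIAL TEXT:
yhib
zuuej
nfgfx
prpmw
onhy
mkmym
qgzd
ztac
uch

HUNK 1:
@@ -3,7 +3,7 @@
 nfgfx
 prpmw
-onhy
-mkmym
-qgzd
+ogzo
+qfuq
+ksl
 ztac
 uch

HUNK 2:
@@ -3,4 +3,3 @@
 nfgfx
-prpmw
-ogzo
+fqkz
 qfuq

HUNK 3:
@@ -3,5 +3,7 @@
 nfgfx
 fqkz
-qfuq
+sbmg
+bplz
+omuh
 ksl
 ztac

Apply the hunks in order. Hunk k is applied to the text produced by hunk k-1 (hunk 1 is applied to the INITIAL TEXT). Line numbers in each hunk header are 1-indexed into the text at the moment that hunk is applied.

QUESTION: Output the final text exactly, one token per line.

Answer: yhib
zuuej
nfgfx
fqkz
sbmg
bplz
omuh
ksl
ztac
uch

Derivation:
Hunk 1: at line 3 remove [onhy,mkmym,qgzd] add [ogzo,qfuq,ksl] -> 9 lines: yhib zuuej nfgfx prpmw ogzo qfuq ksl ztac uch
Hunk 2: at line 3 remove [prpmw,ogzo] add [fqkz] -> 8 lines: yhib zuuej nfgfx fqkz qfuq ksl ztac uch
Hunk 3: at line 3 remove [qfuq] add [sbmg,bplz,omuh] -> 10 lines: yhib zuuej nfgfx fqkz sbmg bplz omuh ksl ztac uch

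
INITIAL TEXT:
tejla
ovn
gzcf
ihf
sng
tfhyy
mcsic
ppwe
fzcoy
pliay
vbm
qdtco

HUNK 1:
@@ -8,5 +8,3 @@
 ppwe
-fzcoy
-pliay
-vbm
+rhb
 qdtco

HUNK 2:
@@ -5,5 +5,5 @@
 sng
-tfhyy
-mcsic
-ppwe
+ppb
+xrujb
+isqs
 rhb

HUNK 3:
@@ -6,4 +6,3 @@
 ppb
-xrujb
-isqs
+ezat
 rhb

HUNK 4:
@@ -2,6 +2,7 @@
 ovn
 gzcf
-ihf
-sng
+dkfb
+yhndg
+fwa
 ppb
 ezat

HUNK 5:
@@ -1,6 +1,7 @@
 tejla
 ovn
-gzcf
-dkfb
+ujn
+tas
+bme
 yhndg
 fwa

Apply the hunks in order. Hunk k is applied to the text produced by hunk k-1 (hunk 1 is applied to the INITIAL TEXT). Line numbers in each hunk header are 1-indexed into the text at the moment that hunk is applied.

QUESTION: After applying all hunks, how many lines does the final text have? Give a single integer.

Hunk 1: at line 8 remove [fzcoy,pliay,vbm] add [rhb] -> 10 lines: tejla ovn gzcf ihf sng tfhyy mcsic ppwe rhb qdtco
Hunk 2: at line 5 remove [tfhyy,mcsic,ppwe] add [ppb,xrujb,isqs] -> 10 lines: tejla ovn gzcf ihf sng ppb xrujb isqs rhb qdtco
Hunk 3: at line 6 remove [xrujb,isqs] add [ezat] -> 9 lines: tejla ovn gzcf ihf sng ppb ezat rhb qdtco
Hunk 4: at line 2 remove [ihf,sng] add [dkfb,yhndg,fwa] -> 10 lines: tejla ovn gzcf dkfb yhndg fwa ppb ezat rhb qdtco
Hunk 5: at line 1 remove [gzcf,dkfb] add [ujn,tas,bme] -> 11 lines: tejla ovn ujn tas bme yhndg fwa ppb ezat rhb qdtco
Final line count: 11

Answer: 11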